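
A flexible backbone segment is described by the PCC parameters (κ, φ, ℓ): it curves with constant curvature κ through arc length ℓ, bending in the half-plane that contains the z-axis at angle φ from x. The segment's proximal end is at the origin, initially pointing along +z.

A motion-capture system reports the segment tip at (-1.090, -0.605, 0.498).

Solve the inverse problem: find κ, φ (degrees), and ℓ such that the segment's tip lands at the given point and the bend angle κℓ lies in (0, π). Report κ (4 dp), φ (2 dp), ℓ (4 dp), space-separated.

1.3835 209.03 1.7213

ρ = √(x²+y²) = √(-1.090² + -0.605²) = 1.24665
φ = atan2(y, x) mod 360° = atan2(-0.605, -1.090) = 209.0323°
|p|² = ρ² + z² = 1.24665² + 0.498² = 1.80213
κ = 2ρ / |p|² = 2×1.24665 / 1.80213 = 1.38353
θ = 2·atan2(ρ, z) = 2·atan2(1.24665, 0.498) = 2.38149 rad
ℓ = θ/κ = 2.38149/1.38353 = 1.72132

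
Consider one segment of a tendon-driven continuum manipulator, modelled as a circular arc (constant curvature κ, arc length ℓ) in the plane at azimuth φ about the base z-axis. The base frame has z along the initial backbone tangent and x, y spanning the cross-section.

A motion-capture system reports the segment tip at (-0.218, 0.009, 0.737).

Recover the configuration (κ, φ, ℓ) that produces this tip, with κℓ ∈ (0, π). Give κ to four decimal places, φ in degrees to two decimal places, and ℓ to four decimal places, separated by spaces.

0.7386 177.64 0.7793

ρ = √(x²+y²) = √(-0.218² + 0.009²) = 0.21819
φ = atan2(y, x) mod 360° = atan2(0.009, -0.218) = 177.6359°
|p|² = ρ² + z² = 0.21819² + 0.737² = 0.59077
κ = 2ρ / |p|² = 2×0.21819 / 0.59077 = 0.73864
θ = 2·atan2(ρ, z) = 2·atan2(0.21819, 0.737) = 0.57565 rad
ℓ = θ/κ = 0.57565/0.73864 = 0.77933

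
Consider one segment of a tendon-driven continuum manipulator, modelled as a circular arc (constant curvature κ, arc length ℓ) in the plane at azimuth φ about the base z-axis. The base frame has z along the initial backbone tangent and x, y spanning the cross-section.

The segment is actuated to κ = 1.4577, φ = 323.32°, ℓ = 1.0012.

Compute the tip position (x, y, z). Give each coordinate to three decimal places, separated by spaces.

0.489 -0.364 0.682

θ = κ·ℓ = 1.4577 × 1.0012 = 1.45945 rad
ρ = (1 − cos θ)/κ = (1 − 0.11112)/1.4577 = 0.60978
z = sin θ / κ = 0.99381/1.4577 = 0.68176
x = ρ cos φ = 0.60978 × cos(323.32°) = 0.48904
y = ρ sin φ = 0.60978 × sin(323.32°) = -0.36425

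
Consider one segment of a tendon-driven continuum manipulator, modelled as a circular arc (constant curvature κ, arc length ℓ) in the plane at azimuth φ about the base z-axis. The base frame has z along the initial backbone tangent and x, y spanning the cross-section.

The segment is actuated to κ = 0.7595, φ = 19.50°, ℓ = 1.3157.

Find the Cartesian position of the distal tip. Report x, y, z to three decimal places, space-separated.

0.570 0.202 1.107

θ = κ·ℓ = 0.7595 × 1.3157 = 0.99927 rad
ρ = (1 − cos θ)/κ = (1 − 0.54091)/0.7595 = 0.60446
z = sin θ / κ = 0.84108/0.7595 = 1.10741
x = ρ cos φ = 0.60446 × cos(19.50°) = 0.56979
y = ρ sin φ = 0.60446 × sin(19.50°) = 0.20177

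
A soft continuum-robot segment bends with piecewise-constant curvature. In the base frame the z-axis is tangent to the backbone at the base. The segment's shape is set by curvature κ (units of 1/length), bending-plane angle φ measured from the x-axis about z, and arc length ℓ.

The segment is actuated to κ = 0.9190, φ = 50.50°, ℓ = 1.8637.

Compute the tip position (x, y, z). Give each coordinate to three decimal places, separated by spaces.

θ = κ·ℓ = 0.9190 × 1.8637 = 1.71274 rad
ρ = (1 − cos θ)/κ = (1 − -0.14147)/0.9190 = 1.24208
z = sin θ / κ = 0.98994/0.9190 = 1.07720
x = ρ cos φ = 1.24208 × cos(50.50°) = 0.79006
y = ρ sin φ = 1.24208 × sin(50.50°) = 0.95842

0.790 0.958 1.077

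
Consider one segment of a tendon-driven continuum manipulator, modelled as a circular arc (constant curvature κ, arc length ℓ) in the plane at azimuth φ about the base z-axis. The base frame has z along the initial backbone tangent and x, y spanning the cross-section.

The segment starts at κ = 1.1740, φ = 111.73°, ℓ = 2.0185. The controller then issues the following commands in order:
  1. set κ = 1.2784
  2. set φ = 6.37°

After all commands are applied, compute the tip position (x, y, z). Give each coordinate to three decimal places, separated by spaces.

1.436 0.160 0.416

initial: κ=1.1740, φ=111.73°, ℓ=2.0185
cmd 1: set κ=1.2784 → (κ,φ,ℓ)=(1.2784,111.73°,2.0185) → tip=(-0.5348,1.3419,0.4163)
cmd 2: set φ=6.37° → (κ,φ,ℓ)=(1.2784,6.37°,2.0185) → tip=(1.4356,0.1603,0.4163)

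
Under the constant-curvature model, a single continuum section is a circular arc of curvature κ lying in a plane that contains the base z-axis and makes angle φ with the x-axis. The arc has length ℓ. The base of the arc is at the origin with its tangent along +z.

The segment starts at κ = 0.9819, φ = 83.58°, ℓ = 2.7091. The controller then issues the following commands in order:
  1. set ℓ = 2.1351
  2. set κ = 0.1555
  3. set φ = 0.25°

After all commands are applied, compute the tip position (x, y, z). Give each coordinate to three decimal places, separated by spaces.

initial: κ=0.9819, φ=83.58°, ℓ=2.7091
cmd 1: set ℓ=2.1351 → (κ,φ,ℓ)=(0.9819,83.58°,2.1351) → tip=(0.1710,1.5199,0.8809)
cmd 2: set κ=0.1555 → (κ,φ,ℓ)=(0.1555,83.58°,2.1351) → tip=(0.0393,0.3490,2.0961)
cmd 3: set φ=0.25° → (κ,φ,ℓ)=(0.1555,0.25°,2.1351) → tip=(0.3512,0.0015,2.0961)

0.351 0.002 2.096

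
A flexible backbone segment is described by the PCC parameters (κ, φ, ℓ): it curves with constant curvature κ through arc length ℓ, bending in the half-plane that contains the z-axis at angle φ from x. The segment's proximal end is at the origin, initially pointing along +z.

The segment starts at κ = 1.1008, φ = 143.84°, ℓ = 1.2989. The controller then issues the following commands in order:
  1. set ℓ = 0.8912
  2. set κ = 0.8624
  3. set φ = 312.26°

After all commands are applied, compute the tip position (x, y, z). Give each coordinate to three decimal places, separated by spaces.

initial: κ=1.1008, φ=143.84°, ℓ=1.2989
cmd 1: set ℓ=0.8912 → (κ,φ,ℓ)=(1.1008,143.84°,0.8912) → tip=(-0.3255,0.2379,0.7550)
cmd 2: set κ=0.8624 → (κ,φ,ℓ)=(0.8624,143.84°,0.8912) → tip=(-0.2632,0.1923,0.8060)
cmd 3: set φ=312.26° → (κ,φ,ℓ)=(0.8624,312.26°,0.8912) → tip=(0.2192,-0.2412,0.8060)

0.219 -0.241 0.806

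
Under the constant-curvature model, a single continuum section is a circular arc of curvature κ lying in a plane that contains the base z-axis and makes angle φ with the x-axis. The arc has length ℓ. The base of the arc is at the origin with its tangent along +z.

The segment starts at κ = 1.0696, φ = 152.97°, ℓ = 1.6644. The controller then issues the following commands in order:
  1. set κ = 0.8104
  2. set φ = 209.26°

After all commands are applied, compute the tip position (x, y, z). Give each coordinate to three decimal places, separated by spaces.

-0.840 -0.470 1.204

initial: κ=1.0696, φ=152.97°, ℓ=1.6644
cmd 1: set κ=0.8104 → (κ,φ,ℓ)=(0.8104,152.97°,1.6644) → tip=(-0.8572,0.4373,1.2037)
cmd 2: set φ=209.26° → (κ,φ,ℓ)=(0.8104,209.26°,1.6644) → tip=(-0.8395,-0.4703,1.2037)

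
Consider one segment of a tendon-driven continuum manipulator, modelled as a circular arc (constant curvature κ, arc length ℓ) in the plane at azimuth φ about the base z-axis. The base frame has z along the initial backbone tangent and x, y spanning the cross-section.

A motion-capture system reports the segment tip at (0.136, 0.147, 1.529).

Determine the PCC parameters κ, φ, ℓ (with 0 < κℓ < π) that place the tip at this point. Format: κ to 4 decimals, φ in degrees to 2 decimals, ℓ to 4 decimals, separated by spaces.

ρ = √(x²+y²) = √(0.136² + 0.147²) = 0.20026
φ = atan2(y, x) mod 360° = atan2(0.147, 0.136) = 47.2259°
|p|² = ρ² + z² = 0.20026² + 1.529² = 2.37795
κ = 2ρ / |p|² = 2×0.20026 / 2.37795 = 0.16843
θ = 2·atan2(ρ, z) = 2·atan2(0.20026, 1.529) = 0.26047 rad
ℓ = θ/κ = 0.26047/0.16843 = 1.54643

0.1684 47.23 1.5464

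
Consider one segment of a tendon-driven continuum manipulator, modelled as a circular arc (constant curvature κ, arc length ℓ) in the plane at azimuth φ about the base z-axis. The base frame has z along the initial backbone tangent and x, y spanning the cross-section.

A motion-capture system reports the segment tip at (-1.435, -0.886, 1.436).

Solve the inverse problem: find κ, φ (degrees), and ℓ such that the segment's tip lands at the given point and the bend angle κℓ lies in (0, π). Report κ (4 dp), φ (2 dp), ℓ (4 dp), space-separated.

0.6875 211.69 2.5178

ρ = √(x²+y²) = √(-1.435² + -0.886²) = 1.68648
φ = atan2(y, x) mod 360° = atan2(-0.886, -1.435) = 211.6921°
|p|² = ρ² + z² = 1.68648² + 1.436² = 4.90632
κ = 2ρ / |p|² = 2×1.68648 / 4.90632 = 0.68747
θ = 2·atan2(ρ, z) = 2·atan2(1.68648, 1.436) = 1.73089 rad
ℓ = θ/κ = 1.73089/0.68747 = 2.51776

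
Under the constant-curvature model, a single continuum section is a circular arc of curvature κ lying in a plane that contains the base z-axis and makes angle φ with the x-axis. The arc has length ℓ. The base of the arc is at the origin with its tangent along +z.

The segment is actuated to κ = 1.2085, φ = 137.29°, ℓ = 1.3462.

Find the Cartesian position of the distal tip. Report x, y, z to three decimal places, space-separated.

-0.642 0.593 0.826

θ = κ·ℓ = 1.2085 × 1.3462 = 1.62688 rad
ρ = (1 − cos θ)/κ = (1 − -0.05606)/1.2085 = 0.87386
z = sin θ / κ = 0.99843/1.2085 = 0.82617
x = ρ cos φ = 0.87386 × cos(137.29°) = -0.64211
y = ρ sin φ = 0.87386 × sin(137.29°) = 0.59273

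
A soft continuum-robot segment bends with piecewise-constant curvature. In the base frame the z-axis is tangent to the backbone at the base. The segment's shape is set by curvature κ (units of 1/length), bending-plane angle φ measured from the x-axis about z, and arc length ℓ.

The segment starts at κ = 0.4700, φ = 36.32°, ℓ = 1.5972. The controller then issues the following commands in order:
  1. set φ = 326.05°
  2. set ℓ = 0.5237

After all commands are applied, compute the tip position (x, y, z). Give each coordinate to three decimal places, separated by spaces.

initial: κ=0.4700, φ=36.32°, ℓ=1.5972
cmd 1: set φ=326.05° → (κ,φ,ℓ)=(0.4700,326.05°,1.5972) → tip=(0.4744,-0.3194,1.4514)
cmd 2: set ℓ=0.5237 → (κ,φ,ℓ)=(0.4700,326.05°,0.5237) → tip=(0.0532,-0.0358,0.5184)

0.053 -0.036 0.518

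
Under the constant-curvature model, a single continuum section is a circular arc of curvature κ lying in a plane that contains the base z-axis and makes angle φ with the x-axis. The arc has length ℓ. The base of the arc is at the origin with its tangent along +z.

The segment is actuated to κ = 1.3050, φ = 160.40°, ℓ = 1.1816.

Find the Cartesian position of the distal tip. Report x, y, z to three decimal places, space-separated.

θ = κ·ℓ = 1.3050 × 1.1816 = 1.54199 rad
ρ = (1 − cos θ)/κ = (1 − 0.02880)/1.3050 = 0.74421
z = sin θ / κ = 0.99959/1.3050 = 0.76597
x = ρ cos φ = 0.74421 × cos(160.40°) = -0.70109
y = ρ sin φ = 0.74421 × sin(160.40°) = 0.24965

-0.701 0.250 0.766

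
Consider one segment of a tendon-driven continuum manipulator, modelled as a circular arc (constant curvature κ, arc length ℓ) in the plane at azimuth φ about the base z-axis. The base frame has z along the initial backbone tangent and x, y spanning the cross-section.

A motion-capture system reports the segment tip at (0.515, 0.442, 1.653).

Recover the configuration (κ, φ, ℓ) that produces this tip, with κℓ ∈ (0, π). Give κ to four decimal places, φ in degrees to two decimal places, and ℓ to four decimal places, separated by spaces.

ρ = √(x²+y²) = √(0.515² + 0.442²) = 0.67867
φ = atan2(y, x) mod 360° = atan2(0.442, 0.515) = 40.6379°
|p|² = ρ² + z² = 0.67867² + 1.653² = 3.19300
κ = 2ρ / |p|² = 2×0.67867 / 3.19300 = 0.42510
θ = 2·atan2(ρ, z) = 2·atan2(0.67867, 1.653) = 0.77916 rad
ℓ = θ/κ = 0.77916/0.42510 = 1.83291

0.4251 40.64 1.8329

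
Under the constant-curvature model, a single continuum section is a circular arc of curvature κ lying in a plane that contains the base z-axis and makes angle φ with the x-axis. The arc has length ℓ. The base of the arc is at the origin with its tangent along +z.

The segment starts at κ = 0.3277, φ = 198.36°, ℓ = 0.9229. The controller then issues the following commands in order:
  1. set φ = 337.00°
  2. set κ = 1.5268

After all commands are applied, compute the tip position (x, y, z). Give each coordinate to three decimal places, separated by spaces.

0.506 -0.215 0.646

initial: κ=0.3277, φ=198.36°, ℓ=0.9229
cmd 1: set φ=337.00° → (κ,φ,ℓ)=(0.3277,337.00°,0.9229) → tip=(0.1275,-0.0541,0.9089)
cmd 2: set κ=1.5268 → (κ,φ,ℓ)=(1.5268,337.00°,0.9229) → tip=(0.5058,-0.2147,0.6464)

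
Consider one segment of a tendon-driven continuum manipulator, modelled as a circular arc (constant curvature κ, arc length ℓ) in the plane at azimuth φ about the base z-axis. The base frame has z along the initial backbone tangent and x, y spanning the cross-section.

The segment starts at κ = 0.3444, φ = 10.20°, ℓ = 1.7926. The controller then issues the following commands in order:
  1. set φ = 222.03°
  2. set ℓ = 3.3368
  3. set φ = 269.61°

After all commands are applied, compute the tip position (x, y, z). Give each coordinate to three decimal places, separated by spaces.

initial: κ=0.3444, φ=10.20°, ℓ=1.7926
cmd 1: set φ=222.03° → (κ,φ,ℓ)=(0.3444,222.03°,1.7926) → tip=(-0.3981,-0.3589,1.6809)
cmd 2: set ℓ=3.3368 → (κ,φ,ℓ)=(0.3444,222.03°,3.3368) → tip=(-1.2742,-1.1485,2.6493)
cmd 3: set φ=269.61° → (κ,φ,ℓ)=(0.3444,269.61°,3.3368) → tip=(-0.0117,-1.7153,2.6493)

-0.012 -1.715 2.649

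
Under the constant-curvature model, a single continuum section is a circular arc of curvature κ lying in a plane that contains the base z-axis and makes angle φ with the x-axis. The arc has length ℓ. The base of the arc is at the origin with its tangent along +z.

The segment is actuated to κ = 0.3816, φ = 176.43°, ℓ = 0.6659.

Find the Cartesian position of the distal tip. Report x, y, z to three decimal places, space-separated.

-0.084 0.005 0.659

θ = κ·ℓ = 0.3816 × 0.6659 = 0.25411 rad
ρ = (1 − cos θ)/κ = (1 − 0.96789)/0.3816 = 0.08415
z = sin θ / κ = 0.25138/0.3816 = 0.65876
x = ρ cos φ = 0.08415 × cos(176.43°) = -0.08399
y = ρ sin φ = 0.08415 × sin(176.43°) = 0.00524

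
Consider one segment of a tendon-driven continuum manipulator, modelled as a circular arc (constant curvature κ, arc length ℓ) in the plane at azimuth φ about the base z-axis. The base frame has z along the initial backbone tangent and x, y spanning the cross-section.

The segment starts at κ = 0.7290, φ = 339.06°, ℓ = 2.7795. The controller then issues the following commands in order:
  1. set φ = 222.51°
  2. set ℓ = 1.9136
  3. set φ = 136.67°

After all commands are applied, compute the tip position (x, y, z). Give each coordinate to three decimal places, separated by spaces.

-0.823 0.777 1.351

initial: κ=0.7290, φ=339.06°, ℓ=2.7795
cmd 1: set φ=222.51° → (κ,φ,ℓ)=(0.7290,222.51°,2.7795) → tip=(-1.4560,-1.3346,1.2319)
cmd 2: set ℓ=1.9136 → (κ,φ,ℓ)=(0.7290,222.51°,1.9136) → tip=(-0.8344,-0.7648,1.3506)
cmd 3: set φ=136.67° → (κ,φ,ℓ)=(0.7290,136.67°,1.9136) → tip=(-0.8233,0.7767,1.3506)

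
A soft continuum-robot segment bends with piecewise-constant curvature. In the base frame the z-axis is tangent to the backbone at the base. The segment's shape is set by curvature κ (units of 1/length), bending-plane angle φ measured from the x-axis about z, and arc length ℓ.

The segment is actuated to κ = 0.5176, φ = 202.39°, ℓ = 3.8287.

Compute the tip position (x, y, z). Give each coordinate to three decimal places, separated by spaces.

-2.500 -1.030 1.771

θ = κ·ℓ = 0.5176 × 3.8287 = 1.98174 rad
ρ = (1 − cos θ)/κ = (1 − -0.39947)/0.5176 = 2.70377
z = sin θ / κ = 0.91675/0.5176 = 1.77115
x = ρ cos φ = 2.70377 × cos(202.39°) = -2.49994
y = ρ sin φ = 2.70377 × sin(202.39°) = -1.02989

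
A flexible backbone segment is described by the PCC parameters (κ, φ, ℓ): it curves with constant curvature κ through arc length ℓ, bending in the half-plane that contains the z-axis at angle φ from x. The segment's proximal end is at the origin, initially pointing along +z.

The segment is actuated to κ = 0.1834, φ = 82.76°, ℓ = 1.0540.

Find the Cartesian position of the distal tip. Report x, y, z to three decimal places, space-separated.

0.013 0.101 1.047

θ = κ·ℓ = 0.1834 × 1.0540 = 0.19330 rad
ρ = (1 − cos θ)/κ = (1 − 0.98137)/0.1834 = 0.10155
z = sin θ / κ = 0.19210/0.1834 = 1.04745
x = ρ cos φ = 0.10155 × cos(82.76°) = 0.01280
y = ρ sin φ = 0.10155 × sin(82.76°) = 0.10074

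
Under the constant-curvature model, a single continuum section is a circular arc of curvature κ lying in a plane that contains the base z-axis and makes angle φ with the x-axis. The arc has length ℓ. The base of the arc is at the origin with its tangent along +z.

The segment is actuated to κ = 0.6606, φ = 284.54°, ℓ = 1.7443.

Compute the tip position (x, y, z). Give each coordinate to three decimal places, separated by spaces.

θ = κ·ℓ = 0.6606 × 1.7443 = 1.15228 rad
ρ = (1 − cos θ)/κ = (1 − 0.40640)/0.6606 = 0.89858
z = sin θ / κ = 0.91369/0.6606 = 1.38313
x = ρ cos φ = 0.89858 × cos(284.54°) = 0.22559
y = ρ sin φ = 0.89858 × sin(284.54°) = -0.86980

0.226 -0.870 1.383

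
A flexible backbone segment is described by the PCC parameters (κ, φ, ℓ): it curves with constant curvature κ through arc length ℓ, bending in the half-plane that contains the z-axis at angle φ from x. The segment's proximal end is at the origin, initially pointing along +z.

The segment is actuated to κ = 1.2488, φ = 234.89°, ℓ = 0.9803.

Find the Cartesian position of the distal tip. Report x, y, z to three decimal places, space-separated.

θ = κ·ℓ = 1.2488 × 0.9803 = 1.22420 rad
ρ = (1 − cos θ)/κ = (1 − 0.33970)/1.2488 = 0.52875
z = sin θ / κ = 0.94053/1.2488 = 0.75315
x = ρ cos φ = 0.52875 × cos(234.89°) = -0.30411
y = ρ sin φ = 0.52875 × sin(234.89°) = -0.43254

-0.304 -0.433 0.753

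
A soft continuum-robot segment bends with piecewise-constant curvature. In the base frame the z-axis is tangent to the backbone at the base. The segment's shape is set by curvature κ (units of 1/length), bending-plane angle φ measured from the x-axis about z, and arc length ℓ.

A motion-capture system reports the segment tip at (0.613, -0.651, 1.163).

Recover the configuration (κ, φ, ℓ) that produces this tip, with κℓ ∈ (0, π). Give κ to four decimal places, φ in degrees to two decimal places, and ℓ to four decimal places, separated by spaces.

ρ = √(x²+y²) = √(0.613² + -0.651²) = 0.89419
φ = atan2(y, x) mod 360° = atan2(-0.651, 0.613) = 313.2780°
|p|² = ρ² + z² = 0.89419² + 1.163² = 2.15214
κ = 2ρ / |p|² = 2×0.89419 / 2.15214 = 0.83097
θ = 2·atan2(ρ, z) = 2·atan2(0.89419, 1.163) = 1.31093 rad
ℓ = θ/κ = 1.31093/0.83097 = 1.57758

0.8310 313.28 1.5776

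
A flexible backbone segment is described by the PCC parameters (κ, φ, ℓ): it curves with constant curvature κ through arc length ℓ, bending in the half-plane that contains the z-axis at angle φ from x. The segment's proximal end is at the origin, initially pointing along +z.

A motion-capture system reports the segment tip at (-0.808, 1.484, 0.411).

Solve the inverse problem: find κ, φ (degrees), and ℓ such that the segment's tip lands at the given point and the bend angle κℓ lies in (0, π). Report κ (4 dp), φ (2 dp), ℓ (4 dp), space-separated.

ρ = √(x²+y²) = √(-0.808² + 1.484²) = 1.68971
φ = atan2(y, x) mod 360° = atan2(1.484, -0.808) = 118.5672°
|p|² = ρ² + z² = 1.68971² + 0.411² = 3.02404
κ = 2ρ / |p|² = 2×1.68971 / 3.02404 = 1.11752
θ = 2·atan2(ρ, z) = 2·atan2(1.68971, 0.411) = 2.66439 rad
ℓ = θ/κ = 2.66439/1.11752 = 2.38420

1.1175 118.57 2.3842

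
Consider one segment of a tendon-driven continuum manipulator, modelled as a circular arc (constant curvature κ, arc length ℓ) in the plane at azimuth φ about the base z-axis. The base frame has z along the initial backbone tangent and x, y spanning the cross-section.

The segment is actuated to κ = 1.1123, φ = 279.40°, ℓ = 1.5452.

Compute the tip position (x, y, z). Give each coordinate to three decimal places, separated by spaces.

θ = κ·ℓ = 1.1123 × 1.5452 = 1.71873 rad
ρ = (1 − cos θ)/κ = (1 − -0.14739)/1.1123 = 1.03155
z = sin θ / κ = 0.98908/1.1123 = 0.88922
x = ρ cos φ = 1.03155 × cos(279.40°) = 0.16848
y = ρ sin φ = 1.03155 × sin(279.40°) = -1.01770

0.168 -1.018 0.889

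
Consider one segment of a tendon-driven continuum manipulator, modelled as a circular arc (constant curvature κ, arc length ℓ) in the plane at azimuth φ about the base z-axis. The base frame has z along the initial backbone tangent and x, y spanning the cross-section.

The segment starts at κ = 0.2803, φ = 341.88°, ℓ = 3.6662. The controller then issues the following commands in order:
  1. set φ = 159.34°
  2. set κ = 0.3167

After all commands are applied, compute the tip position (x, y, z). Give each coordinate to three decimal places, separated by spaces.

initial: κ=0.2803, φ=341.88°, ℓ=3.6662
cmd 1: set φ=159.34° → (κ,φ,ℓ)=(0.2803,159.34°,3.6662) → tip=(-1.6129,0.6082,3.0542)
cmd 2: set κ=0.3167 → (κ,φ,ℓ)=(0.3167,159.34°,3.6662) → tip=(-1.7776,0.6703,2.8962)

-1.778 0.670 2.896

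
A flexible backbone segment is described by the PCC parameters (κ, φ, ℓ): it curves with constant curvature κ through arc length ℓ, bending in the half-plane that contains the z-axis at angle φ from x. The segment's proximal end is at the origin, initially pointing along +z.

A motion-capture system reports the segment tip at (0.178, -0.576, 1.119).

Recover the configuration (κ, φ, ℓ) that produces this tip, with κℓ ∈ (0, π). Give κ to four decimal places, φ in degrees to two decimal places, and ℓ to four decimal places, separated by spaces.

ρ = √(x²+y²) = √(0.178² + -0.576²) = 0.60288
φ = atan2(y, x) mod 360° = atan2(-0.576, 0.178) = 287.1726°
|p|² = ρ² + z² = 0.60288² + 1.119² = 1.61562
κ = 2ρ / |p|² = 2×0.60288 / 1.61562 = 0.74631
θ = 2·atan2(ρ, z) = 2·atan2(0.60288, 1.119) = 0.98835 rad
ℓ = θ/κ = 0.98835/0.74631 = 1.32432

0.7463 287.17 1.3243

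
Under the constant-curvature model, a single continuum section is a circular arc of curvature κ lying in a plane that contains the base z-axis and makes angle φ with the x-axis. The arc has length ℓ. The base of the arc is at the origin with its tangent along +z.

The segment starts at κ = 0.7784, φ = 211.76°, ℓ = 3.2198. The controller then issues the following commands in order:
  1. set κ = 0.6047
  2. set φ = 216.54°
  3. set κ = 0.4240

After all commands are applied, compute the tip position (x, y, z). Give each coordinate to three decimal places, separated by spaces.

-1.508 -1.118 2.309

initial: κ=0.7784, φ=211.76°, ℓ=3.2198
cmd 1: set κ=0.6047 → (κ,φ,ℓ)=(0.6047,211.76°,3.2198) → tip=(-1.9227,-1.1903,1.5381)
cmd 2: set φ=216.54° → (κ,φ,ℓ)=(0.6047,216.54°,3.2198) → tip=(-1.8168,-1.3463,1.5381)
cmd 3: set κ=0.4240 → (κ,φ,ℓ)=(0.4240,216.54°,3.2198) → tip=(-1.5081,-1.1175,2.3088)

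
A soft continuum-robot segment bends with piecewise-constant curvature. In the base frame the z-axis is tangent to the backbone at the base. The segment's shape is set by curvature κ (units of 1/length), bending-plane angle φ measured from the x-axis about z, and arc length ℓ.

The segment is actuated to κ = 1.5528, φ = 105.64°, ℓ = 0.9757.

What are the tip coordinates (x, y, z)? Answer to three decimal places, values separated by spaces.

-0.164 0.586 0.643

θ = κ·ℓ = 1.5528 × 0.9757 = 1.51507 rad
ρ = (1 − cos θ)/κ = (1 − 0.05570)/1.5528 = 0.60813
z = sin θ / κ = 0.99845/1.5528 = 0.64300
x = ρ cos φ = 0.60813 × cos(105.64°) = -0.16395
y = ρ sin φ = 0.60813 × sin(105.64°) = 0.58561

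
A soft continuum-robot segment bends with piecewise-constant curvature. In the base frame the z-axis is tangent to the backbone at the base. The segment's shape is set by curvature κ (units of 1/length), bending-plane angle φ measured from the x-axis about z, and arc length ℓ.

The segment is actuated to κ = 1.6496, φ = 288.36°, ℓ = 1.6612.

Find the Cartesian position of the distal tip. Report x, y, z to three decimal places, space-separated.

θ = κ·ℓ = 1.6496 × 1.6612 = 2.74032 rad
ρ = (1 − cos θ)/κ = (1 − -0.92056)/1.6496 = 1.16426
z = sin θ / κ = 0.39059/1.6496 = 0.23678
x = ρ cos φ = 1.16426 × cos(288.36°) = 0.36673
y = ρ sin φ = 1.16426 × sin(288.36°) = -1.10499

0.367 -1.105 0.237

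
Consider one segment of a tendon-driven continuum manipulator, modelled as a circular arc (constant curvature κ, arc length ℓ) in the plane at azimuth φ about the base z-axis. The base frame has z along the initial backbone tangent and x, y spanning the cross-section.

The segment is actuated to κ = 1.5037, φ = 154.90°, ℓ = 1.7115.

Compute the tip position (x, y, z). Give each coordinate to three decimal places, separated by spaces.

θ = κ·ℓ = 1.5037 × 1.7115 = 2.57358 rad
ρ = (1 − cos θ)/κ = (1 − -0.84297)/1.5037 = 1.22563
z = sin θ / κ = 0.53796/1.5037 = 0.35775
x = ρ cos φ = 1.22563 × cos(154.90°) = -1.10989
y = ρ sin φ = 1.22563 × sin(154.90°) = 0.51991

-1.110 0.520 0.358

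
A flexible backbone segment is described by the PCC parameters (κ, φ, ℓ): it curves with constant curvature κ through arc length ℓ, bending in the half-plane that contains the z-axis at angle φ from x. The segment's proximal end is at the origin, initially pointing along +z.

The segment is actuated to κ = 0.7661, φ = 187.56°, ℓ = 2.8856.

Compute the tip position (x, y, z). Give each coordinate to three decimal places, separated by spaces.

-2.067 -0.274 1.047

θ = κ·ℓ = 0.7661 × 2.8856 = 2.21066 rad
ρ = (1 − cos θ)/κ = (1 − -0.59708)/0.7661 = 2.08469
z = sin θ / κ = 0.80218/0.7661 = 1.04709
x = ρ cos φ = 2.08469 × cos(187.56°) = -2.06657
y = ρ sin φ = 2.08469 × sin(187.56°) = -0.27427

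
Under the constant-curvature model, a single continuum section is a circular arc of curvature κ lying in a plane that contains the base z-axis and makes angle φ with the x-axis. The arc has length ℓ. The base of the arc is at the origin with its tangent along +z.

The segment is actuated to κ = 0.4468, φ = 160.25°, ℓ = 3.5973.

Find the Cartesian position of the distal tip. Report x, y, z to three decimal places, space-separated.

-2.183 0.784 2.237

θ = κ·ℓ = 0.4468 × 3.5973 = 1.60727 rad
ρ = (1 − cos θ)/κ = (1 − -0.03647)/0.4468 = 2.31976
z = sin θ / κ = 0.99933/0.4468 = 2.23665
x = ρ cos φ = 2.31976 × cos(160.25°) = -2.18330
y = ρ sin φ = 2.31976 × sin(160.25°) = 0.78389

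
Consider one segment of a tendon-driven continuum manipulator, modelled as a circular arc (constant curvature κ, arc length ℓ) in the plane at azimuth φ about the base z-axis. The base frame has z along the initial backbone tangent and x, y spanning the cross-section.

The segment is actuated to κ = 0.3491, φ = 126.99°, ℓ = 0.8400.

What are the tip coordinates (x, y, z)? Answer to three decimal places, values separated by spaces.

-0.074 0.098 0.828

θ = κ·ℓ = 0.3491 × 0.8400 = 0.29324 rad
ρ = (1 − cos θ)/κ = (1 − 0.95731)/0.3491 = 0.12228
z = sin θ / κ = 0.28906/0.3491 = 0.82801
x = ρ cos φ = 0.12228 × cos(126.99°) = -0.07357
y = ρ sin φ = 0.12228 × sin(126.99°) = 0.09767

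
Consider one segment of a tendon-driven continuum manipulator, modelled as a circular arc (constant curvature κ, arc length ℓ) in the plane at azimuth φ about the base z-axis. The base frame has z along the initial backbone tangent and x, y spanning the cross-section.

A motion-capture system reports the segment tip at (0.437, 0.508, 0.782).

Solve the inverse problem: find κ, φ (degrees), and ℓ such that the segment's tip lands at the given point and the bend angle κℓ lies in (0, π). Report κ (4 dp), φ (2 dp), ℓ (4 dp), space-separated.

ρ = √(x²+y²) = √(0.437² + 0.508²) = 0.67010
φ = atan2(y, x) mod 360° = atan2(0.508, 0.437) = 49.2967°
|p|² = ρ² + z² = 0.67010² + 0.782² = 1.06056
κ = 2ρ / |p|² = 2×0.67010 / 1.06056 = 1.26367
θ = 2·atan2(ρ, z) = 2·atan2(0.67010, 0.782) = 1.41698 rad
ℓ = θ/κ = 1.41698/1.26367 = 1.12132

1.2637 49.30 1.1213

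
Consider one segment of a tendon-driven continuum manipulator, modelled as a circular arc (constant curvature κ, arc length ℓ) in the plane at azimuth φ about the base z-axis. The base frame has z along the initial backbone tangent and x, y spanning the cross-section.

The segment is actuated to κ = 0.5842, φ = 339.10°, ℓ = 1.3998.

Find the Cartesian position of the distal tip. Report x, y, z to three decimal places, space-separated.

θ = κ·ℓ = 0.5842 × 1.3998 = 0.81776 rad
ρ = (1 − cos θ)/κ = (1 − 0.68385)/0.5842 = 0.54116
z = sin θ / κ = 0.72962/0.5842 = 1.24892
x = ρ cos φ = 0.54116 × cos(339.10°) = 0.50555
y = ρ sin φ = 0.54116 × sin(339.10°) = -0.19305

0.506 -0.193 1.249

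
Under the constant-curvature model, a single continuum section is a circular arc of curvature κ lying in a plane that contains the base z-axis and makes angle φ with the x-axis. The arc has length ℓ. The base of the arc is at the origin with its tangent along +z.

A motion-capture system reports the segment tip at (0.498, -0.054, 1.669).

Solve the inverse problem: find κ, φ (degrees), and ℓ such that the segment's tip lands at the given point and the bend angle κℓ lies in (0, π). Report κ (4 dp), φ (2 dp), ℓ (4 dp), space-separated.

ρ = √(x²+y²) = √(0.498² + -0.054²) = 0.50092
φ = atan2(y, x) mod 360° = atan2(-0.054, 0.498) = 353.8114°
|p|² = ρ² + z² = 0.50092² + 1.669² = 3.03648
κ = 2ρ / |p|² = 2×0.50092 / 3.03648 = 0.32993
θ = 2·atan2(ρ, z) = 2·atan2(0.50092, 1.669) = 0.58315 rad
ℓ = θ/κ = 0.58315/0.32993 = 1.76749

0.3299 353.81 1.7675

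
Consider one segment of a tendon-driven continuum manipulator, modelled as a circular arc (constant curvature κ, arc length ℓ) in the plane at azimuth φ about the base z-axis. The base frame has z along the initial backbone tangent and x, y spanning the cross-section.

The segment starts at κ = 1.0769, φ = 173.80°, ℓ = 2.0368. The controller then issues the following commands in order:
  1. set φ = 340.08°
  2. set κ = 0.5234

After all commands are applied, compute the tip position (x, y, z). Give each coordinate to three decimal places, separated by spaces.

initial: κ=1.0769, φ=173.80°, ℓ=2.0368
cmd 1: set φ=340.08° → (κ,φ,ℓ)=(1.0769,340.08°,2.0368) → tip=(1.3822,-0.5009,0.7543)
cmd 2: set κ=0.5234 → (κ,φ,ℓ)=(0.5234,340.08°,2.0368) → tip=(0.9276,-0.3362,1.6723)

0.928 -0.336 1.672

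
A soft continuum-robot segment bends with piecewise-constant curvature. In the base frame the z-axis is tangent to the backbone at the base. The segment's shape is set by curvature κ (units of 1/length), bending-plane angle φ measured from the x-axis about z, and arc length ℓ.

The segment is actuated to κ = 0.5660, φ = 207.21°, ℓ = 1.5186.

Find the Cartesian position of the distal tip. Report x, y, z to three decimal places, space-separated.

-0.546 -0.280 1.338

θ = κ·ℓ = 0.5660 × 1.5186 = 0.85953 rad
ρ = (1 − cos θ)/κ = (1 − 0.65280)/0.5660 = 0.61344
z = sin θ / κ = 0.75753/0.5660 = 1.33840
x = ρ cos φ = 0.61344 × cos(207.21°) = -0.54555
y = ρ sin φ = 0.61344 × sin(207.21°) = -0.28050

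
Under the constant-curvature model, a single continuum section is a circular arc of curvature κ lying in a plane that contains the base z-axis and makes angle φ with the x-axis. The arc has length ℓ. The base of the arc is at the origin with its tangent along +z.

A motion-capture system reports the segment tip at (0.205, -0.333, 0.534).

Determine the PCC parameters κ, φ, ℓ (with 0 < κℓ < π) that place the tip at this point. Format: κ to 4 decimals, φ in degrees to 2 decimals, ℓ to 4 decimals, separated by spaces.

ρ = √(x²+y²) = √(0.205² + -0.333²) = 0.39104
φ = atan2(y, x) mod 360° = atan2(-0.333, 0.205) = 301.6171°
|p|² = ρ² + z² = 0.39104² + 0.534² = 0.43807
κ = 2ρ / |p|² = 2×0.39104 / 0.43807 = 1.78530
θ = 2·atan2(ρ, z) = 2·atan2(0.39104, 0.534) = 1.26414 rad
ℓ = θ/κ = 1.26414/1.78530 = 0.70808

1.7853 301.62 0.7081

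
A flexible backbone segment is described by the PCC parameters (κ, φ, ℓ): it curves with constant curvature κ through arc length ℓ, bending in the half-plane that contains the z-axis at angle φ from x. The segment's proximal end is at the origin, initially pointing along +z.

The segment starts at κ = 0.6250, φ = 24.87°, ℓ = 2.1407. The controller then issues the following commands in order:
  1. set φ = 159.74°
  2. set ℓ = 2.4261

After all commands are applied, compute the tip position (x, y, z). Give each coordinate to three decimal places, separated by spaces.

-1.419 0.524 1.598

initial: κ=0.6250, φ=24.87°, ℓ=2.1407
cmd 1: set φ=159.74° → (κ,φ,ℓ)=(0.6250,159.74°,2.1407) → tip=(-1.1546,0.4262,1.5568)
cmd 2: set ℓ=2.4261 → (κ,φ,ℓ)=(0.6250,159.74°,2.4261) → tip=(-1.4193,0.5239,1.5976)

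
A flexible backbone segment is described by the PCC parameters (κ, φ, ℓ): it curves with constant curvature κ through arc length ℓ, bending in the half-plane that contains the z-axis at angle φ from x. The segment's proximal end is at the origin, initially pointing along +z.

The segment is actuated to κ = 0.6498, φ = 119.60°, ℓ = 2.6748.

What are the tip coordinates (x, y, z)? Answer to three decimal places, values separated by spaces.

θ = κ·ℓ = 0.6498 × 2.6748 = 1.73809 rad
ρ = (1 − cos θ)/κ = (1 − -0.16651)/0.6498 = 1.79518
z = sin θ / κ = 0.98604/0.6498 = 1.51745
x = ρ cos φ = 1.79518 × cos(119.60°) = -0.88672
y = ρ sin φ = 1.79518 × sin(119.60°) = 1.56090

-0.887 1.561 1.517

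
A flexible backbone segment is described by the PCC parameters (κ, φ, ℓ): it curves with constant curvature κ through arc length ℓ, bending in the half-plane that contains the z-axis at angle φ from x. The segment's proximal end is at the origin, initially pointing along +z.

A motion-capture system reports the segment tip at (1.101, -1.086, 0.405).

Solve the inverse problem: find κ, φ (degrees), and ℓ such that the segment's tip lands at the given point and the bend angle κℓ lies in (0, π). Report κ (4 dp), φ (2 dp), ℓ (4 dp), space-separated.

1.2103 315.39 2.1725

ρ = √(x²+y²) = √(1.101² + -1.086²) = 1.54648
φ = atan2(y, x) mod 360° = atan2(-1.086, 1.101) = 315.3930°
|p|² = ρ² + z² = 1.54648² + 0.405² = 2.55562
κ = 2ρ / |p|² = 2×1.54648 / 2.55562 = 1.21026
θ = 2·atan2(ρ, z) = 2·atan2(1.54648, 0.405) = 2.62933 rad
ℓ = θ/κ = 2.62933/1.21026 = 2.17254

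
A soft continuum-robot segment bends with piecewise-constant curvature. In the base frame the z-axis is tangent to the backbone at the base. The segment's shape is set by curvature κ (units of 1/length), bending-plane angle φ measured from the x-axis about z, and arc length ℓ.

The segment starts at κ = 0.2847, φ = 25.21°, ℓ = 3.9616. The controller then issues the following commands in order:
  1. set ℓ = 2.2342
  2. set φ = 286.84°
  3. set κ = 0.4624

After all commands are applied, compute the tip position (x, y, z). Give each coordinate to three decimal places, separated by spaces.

initial: κ=0.2847, φ=25.21°, ℓ=3.9616
cmd 1: set ℓ=2.2342 → (κ,φ,ℓ)=(0.2847,25.21°,2.2342) → tip=(0.6215,0.2926,2.0866)
cmd 2: set φ=286.84° → (κ,φ,ℓ)=(0.2847,286.84°,2.2342) → tip=(0.1990,-0.6575,2.0866)
cmd 3: set κ=0.4624 → (κ,φ,ℓ)=(0.4624,286.84°,2.2342) → tip=(0.3056,-1.0098,1.8575)

0.306 -1.010 1.857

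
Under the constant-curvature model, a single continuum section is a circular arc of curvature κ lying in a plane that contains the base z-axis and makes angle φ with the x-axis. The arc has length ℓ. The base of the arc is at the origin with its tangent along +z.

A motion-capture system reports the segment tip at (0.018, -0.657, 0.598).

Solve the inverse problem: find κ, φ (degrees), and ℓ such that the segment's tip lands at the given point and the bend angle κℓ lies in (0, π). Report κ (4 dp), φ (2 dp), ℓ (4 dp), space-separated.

1.6648 271.57 1.0002

ρ = √(x²+y²) = √(0.018² + -0.657²) = 0.65725
φ = atan2(y, x) mod 360° = atan2(-0.657, 0.018) = 271.5694°
|p|² = ρ² + z² = 0.65725² + 0.598² = 0.78958
κ = 2ρ / |p|² = 2×0.65725 / 0.78958 = 1.66481
θ = 2·atan2(ρ, z) = 2·atan2(0.65725, 0.598) = 1.66512 rad
ℓ = θ/κ = 1.66512/1.66481 = 1.00019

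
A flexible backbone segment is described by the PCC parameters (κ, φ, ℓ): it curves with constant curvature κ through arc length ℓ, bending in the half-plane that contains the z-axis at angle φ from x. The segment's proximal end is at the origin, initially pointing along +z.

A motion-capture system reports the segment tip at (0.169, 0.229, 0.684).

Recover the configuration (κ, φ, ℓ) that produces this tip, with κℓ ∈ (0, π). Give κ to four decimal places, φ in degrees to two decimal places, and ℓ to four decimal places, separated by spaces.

1.0371 53.57 0.7604

ρ = √(x²+y²) = √(0.169² + 0.229²) = 0.28461
φ = atan2(y, x) mod 360° = atan2(0.229, 0.169) = 53.5730°
|p|² = ρ² + z² = 0.28461² + 0.684² = 0.54886
κ = 2ρ / |p|² = 2×0.28461 / 0.54886 = 1.03709
θ = 2·atan2(ρ, z) = 2·atan2(0.28461, 0.684) = 0.78861 rad
ℓ = θ/κ = 0.78861/1.03709 = 0.76040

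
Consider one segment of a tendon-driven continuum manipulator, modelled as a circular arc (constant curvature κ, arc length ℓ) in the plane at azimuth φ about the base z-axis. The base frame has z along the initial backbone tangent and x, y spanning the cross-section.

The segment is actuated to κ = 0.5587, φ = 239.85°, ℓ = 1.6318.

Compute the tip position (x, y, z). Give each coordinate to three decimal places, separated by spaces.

θ = κ·ℓ = 0.5587 × 1.6318 = 0.91169 rad
ρ = (1 − cos θ)/κ = (1 − 0.61241)/0.5587 = 0.69373
z = sin θ / κ = 0.79054/0.5587 = 1.41496
x = ρ cos φ = 0.69373 × cos(239.85°) = -0.34844
y = ρ sin φ = 0.69373 × sin(239.85°) = -0.59988

-0.348 -0.600 1.415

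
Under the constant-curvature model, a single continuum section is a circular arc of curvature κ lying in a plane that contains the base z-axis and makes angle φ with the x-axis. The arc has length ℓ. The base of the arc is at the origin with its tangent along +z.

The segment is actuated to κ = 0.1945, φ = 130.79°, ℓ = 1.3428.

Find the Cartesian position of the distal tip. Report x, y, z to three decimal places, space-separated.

-0.114 0.132 1.328

θ = κ·ℓ = 0.1945 × 1.3428 = 0.26117 rad
ρ = (1 − cos θ)/κ = (1 − 0.96609)/0.1945 = 0.17436
z = sin θ / κ = 0.25822/0.1945 = 1.32759
x = ρ cos φ = 0.17436 × cos(130.79°) = -0.11391
y = ρ sin φ = 0.17436 × sin(130.79°) = 0.13201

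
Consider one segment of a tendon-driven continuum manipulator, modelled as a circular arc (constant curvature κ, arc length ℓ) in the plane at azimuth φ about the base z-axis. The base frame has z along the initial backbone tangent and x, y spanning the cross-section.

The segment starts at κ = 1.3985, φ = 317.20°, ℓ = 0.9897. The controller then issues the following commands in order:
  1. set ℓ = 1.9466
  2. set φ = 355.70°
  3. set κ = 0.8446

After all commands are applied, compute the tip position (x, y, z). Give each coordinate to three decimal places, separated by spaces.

initial: κ=1.3985, φ=317.20°, ℓ=0.9897
cmd 1: set ℓ=1.9466 → (κ,φ,ℓ)=(1.3985,317.20°,1.9466) → tip=(1.0039,-0.9296,0.2911)
cmd 2: set φ=355.70° → (κ,φ,ℓ)=(1.3985,355.70°,1.9466) → tip=(1.3643,-0.1026,0.2911)
cmd 3: set κ=0.8446 → (κ,φ,ℓ)=(0.8446,355.70°,1.9466) → tip=(1.2671,-0.0953,1.1808)

1.267 -0.095 1.181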